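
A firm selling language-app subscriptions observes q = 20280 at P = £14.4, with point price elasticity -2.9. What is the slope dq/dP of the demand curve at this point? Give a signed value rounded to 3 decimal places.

-4084.167

Ed = (dq/dP)·(P/q) ⇒ dq/dP = Ed·q/P = (-2.9)·20280/14.4 = -4084.16666…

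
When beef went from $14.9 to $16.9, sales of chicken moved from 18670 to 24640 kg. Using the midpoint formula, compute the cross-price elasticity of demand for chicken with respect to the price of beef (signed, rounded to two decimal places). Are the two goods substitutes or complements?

%ΔQ_{chicken} = (24640 − 18670)/avg = 5970/21655 = 0.275686…
%ΔP_{beef} = (16.9 − 14.9)/avg = 2/15.9 = 0.125786…
E_cross = (5970/21655) / (2/15.9) = 2.1917…
E_cross > 0 ⇒ the goods are substitutes.

2.19; substitutes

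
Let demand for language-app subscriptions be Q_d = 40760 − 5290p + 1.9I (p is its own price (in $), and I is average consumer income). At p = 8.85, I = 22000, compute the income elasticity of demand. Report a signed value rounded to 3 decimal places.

1.169

At the given values, Q_d = 40760 − 5290(8.85) + 1.9(22000) = 35743.5.
∂Q_d/∂I = 1.9.
E = (1.9) × (22000/35743.5) = 1.16944…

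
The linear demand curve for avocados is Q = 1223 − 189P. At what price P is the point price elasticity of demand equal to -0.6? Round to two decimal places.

2.43

Ed = −189P/(1223 − 189P). Set this equal to -0.6:
189P = 0.6·(1223 − 189P) ⇒ 189P(1 + 0.6) = 0.6·1223
P = 0.6·1223 / (189·1.6) = 2.4265…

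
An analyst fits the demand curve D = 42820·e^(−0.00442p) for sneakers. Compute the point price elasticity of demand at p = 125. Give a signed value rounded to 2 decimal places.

-0.55

dD/dp = −0.00442·D = -108.923. At p = 125, D = 24643.3.
Ed = (dD/dp)·(p/D) = (-108.923) × (125/24643.3) = -0.5525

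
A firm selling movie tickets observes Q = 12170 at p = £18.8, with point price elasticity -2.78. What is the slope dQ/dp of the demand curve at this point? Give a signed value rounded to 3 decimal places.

-1799.606

Ed = (dQ/dp)·(p/Q) ⇒ dQ/dp = Ed·Q/p = (-2.78)·12170/18.8 = -1799.60638…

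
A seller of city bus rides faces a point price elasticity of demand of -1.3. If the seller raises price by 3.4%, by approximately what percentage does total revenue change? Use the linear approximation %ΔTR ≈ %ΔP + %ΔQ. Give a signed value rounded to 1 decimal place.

-1.0%

%ΔQ ≈ Ed × %ΔP = (-1.3) × (+3.4%) = -4.4200%
%ΔTR ≈ %ΔP + %ΔQ = (+3.4%) + (-4.4200%) = -1.0200%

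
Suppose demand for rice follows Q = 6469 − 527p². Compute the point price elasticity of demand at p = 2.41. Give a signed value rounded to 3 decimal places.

-1.796

dQ/dp = −2·527·p = -2540.14. At p = 2.41, Q = 3408.1313.
Ed = (dQ/dp)·(p/Q) = (-2540.14) × (2.41/3408.1313) = -1.79621…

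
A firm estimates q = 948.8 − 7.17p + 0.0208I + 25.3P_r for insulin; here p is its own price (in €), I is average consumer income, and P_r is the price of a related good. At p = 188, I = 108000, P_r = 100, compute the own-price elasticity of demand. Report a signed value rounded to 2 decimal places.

At the given values, q = 948.8 − 7.17(188) + 0.0208(108000) + 25.3(100) = 4377.24.
∂q/∂p = −7.17.
E = (-7.17) × (188/4377.24) = -0.3079…

-0.31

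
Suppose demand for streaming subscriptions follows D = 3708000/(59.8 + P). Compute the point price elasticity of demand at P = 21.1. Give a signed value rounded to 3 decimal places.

dD/dP = −3708000/(59.8 + P)² = -566.556. At P = 21.1, D = 45834.4.
Ed = (dD/dP)·(P/D) = (-566.556) × (21.1/45834.4) = -0.26081…

-0.261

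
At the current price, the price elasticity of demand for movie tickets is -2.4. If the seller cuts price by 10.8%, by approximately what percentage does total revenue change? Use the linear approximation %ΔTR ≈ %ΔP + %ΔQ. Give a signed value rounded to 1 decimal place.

%ΔQ ≈ Ed × %ΔP = (-2.4) × (-10.8%) = +25.9200%
%ΔTR ≈ %ΔP + %ΔQ = (-10.8%) + (+25.9200%) = +15.1200%

+15.1%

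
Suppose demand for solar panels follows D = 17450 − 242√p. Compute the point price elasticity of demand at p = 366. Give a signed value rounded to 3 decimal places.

-0.181

dD/dp = −242/(2√p) = -6.32477. At p = 366, D = 12820.3.
Ed = (dD/dp)·(p/D) = (-6.32477) × (366/12820.3) = -0.18056…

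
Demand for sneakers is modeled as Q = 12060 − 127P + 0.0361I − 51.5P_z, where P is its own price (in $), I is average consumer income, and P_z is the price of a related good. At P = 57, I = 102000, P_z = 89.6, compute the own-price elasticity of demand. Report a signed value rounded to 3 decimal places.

At the given values, Q = 12060 − 127(57) + 0.0361(102000) − 51.5(89.6) = 3888.8.
∂Q/∂P = −127.
E = (-127) × (57/3888.8) = -1.86149…

-1.861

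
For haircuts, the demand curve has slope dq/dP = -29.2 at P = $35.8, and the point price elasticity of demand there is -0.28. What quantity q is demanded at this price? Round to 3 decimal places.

Ed = (dq/dP)·(P/q) ⇒ q = (dq/dP)·P/Ed = (-29.2)·35.8/(-0.28) = 3733.42857…

3733.429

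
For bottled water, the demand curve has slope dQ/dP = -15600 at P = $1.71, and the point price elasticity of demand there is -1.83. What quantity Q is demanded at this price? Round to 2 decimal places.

Ed = (dQ/dP)·(P/Q) ⇒ Q = (dQ/dP)·P/Ed = (-15600)·1.71/(-1.83) = 14577.0491…

14577.05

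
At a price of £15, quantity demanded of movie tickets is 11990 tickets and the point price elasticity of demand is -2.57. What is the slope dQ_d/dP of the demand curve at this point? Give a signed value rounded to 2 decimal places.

-2054.29

Ed = (dQ_d/dP)·(P/Q_d) ⇒ dQ_d/dP = Ed·Q_d/P = (-2.57)·11990/15 = -2054.2866…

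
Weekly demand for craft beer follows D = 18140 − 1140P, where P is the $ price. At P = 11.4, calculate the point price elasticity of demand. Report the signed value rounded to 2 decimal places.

dD/dP = −1140. At P = 11.4, D = 18140 − 1140(11.4) = 5144.
Ed = (dD/dP)·(P/D) = −1140 × (11.4/5144) = -2.5264…

-2.53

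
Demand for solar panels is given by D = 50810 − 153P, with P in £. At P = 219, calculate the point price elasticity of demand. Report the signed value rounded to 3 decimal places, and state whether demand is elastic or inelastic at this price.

-1.936; elastic

dD/dP = −153. At P = 219, D = 50810 − 153(219) = 17303.
Ed = (dD/dP)·(P/D) = −153 × (219/17303) = -1.93648…
|Ed| = 1.936 > 1, so demand is elastic.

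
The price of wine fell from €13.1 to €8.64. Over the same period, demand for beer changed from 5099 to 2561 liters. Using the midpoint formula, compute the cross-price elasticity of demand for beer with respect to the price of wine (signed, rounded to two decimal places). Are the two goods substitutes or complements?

1.62; substitutes

%ΔQ_{beer} = (2561 − 5099)/avg = -2538/3830 = -0.662663…
%ΔP_{wine} = (8.64 − 13.1)/avg = -4.46/10.87 = -0.410303…
E_cross = (-2538/3830) / (-4.46/10.87) = 1.6150…
E_cross > 0 ⇒ the goods are substitutes.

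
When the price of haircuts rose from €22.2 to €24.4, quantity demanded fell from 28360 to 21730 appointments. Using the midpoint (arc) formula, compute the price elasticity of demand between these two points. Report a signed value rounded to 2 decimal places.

%ΔQ = (21730 − 28360) / [(28360 + 21730)/2] = -6630/25045 = -0.264723…
%ΔP = (24.4 − 22.2) / [(22.2 + 24.4)/2] = 2.2/23.3 = 0.094420…
Arc Ed = %ΔQ / %ΔP = (-6630/25045) / (2.2/23.3) = -2.8036…

-2.80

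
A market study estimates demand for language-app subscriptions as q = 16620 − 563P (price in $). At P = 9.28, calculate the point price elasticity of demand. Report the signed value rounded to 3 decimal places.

dq/dP = −563. At P = 9.28, q = 16620 − 563(9.28) = 11395.36.
Ed = (dq/dP)·(P/q) = −563 × (9.28/11395.36) = -0.45848…

-0.458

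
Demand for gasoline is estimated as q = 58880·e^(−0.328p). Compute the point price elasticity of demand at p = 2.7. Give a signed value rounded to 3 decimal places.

dq/dp = −0.328·q = -7965.82. At p = 2.7, q = 24286.
Ed = (dq/dp)·(p/q) = (-7965.82) × (2.7/24286) = -0.8856

-0.886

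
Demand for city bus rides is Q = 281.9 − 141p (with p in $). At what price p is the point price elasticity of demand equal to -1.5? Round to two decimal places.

Ed = −141p/(281.9 − 141p). Set this equal to -1.5:
141p = 1.5·(281.9 − 141p) ⇒ 141p(1 + 1.5) = 1.5·281.9
p = 1.5·281.9 / (141·2.5) = 1.1995…

1.20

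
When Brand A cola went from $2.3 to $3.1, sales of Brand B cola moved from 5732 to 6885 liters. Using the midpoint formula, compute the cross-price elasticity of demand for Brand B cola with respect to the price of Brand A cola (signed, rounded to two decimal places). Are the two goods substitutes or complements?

%ΔQ_{Brand B cola} = (6885 − 5732)/avg = 1153/6308.5 = 0.182769…
%ΔP_{Brand A cola} = (3.1 − 2.3)/avg = 0.8/2.7 = 0.296296…
E_cross = (1153/6308.5) / (0.8/2.7) = 0.6168…
E_cross > 0 ⇒ the goods are substitutes.

0.62; substitutes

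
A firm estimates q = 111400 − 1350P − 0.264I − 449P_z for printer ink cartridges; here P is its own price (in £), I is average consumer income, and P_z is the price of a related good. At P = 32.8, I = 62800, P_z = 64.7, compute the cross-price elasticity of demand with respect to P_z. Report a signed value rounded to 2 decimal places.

-1.35

At the given values, q = 111400 − 1350(32.8) − 0.264(62800) − 449(64.7) = 21490.5.
∂q/∂P_z = -449.
E = (-449) × (64.7/21490.5) = -1.3517…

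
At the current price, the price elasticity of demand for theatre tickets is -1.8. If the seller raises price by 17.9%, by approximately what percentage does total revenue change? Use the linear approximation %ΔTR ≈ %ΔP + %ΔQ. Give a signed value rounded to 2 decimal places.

%ΔQ ≈ Ed × %ΔP = (-1.8) × (+17.9%) = -32.2200%
%ΔTR ≈ %ΔP + %ΔQ = (+17.9%) + (-32.2200%) = -14.3200%

-14.32%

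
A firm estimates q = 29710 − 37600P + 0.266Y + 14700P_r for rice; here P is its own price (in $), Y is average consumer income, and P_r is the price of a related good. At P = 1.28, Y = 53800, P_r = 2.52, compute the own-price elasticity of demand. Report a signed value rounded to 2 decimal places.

At the given values, q = 29710 − 37600(1.28) + 0.266(53800) + 14700(2.52) = 32936.8.
∂q/∂P = −37600.
E = (-37600) × (1.28/32936.8) = -1.4612…

-1.46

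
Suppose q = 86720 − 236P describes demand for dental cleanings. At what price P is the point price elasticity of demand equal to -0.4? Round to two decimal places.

104.99

Ed = −236P/(86720 − 236P). Set this equal to -0.4:
236P = 0.4·(86720 − 236P) ⇒ 236P(1 + 0.4) = 0.4·86720
P = 0.4·86720 / (236·1.4) = 104.9878…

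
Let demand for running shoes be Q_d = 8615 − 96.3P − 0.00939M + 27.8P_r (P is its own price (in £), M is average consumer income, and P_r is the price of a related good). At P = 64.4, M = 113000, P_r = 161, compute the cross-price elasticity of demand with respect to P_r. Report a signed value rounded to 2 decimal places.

0.77

At the given values, Q_d = 8615 − 96.3(64.4) − 0.00939(113000) + 27.8(161) = 5828.01.
∂Q_d/∂P_r = 27.8.
E = (27.8) × (161/5828.01) = 0.7679…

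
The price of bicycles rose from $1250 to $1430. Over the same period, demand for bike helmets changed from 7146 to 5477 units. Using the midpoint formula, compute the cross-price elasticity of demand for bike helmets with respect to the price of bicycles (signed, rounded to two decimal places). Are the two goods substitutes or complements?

%ΔQ_{bike helmets} = (5477 − 7146)/avg = -1669/6311.5 = -0.264437…
%ΔP_{bicycles} = (1430 − 1250)/avg = 180/1340 = 0.134328…
E_cross = (-1669/6311.5) / (180/1340) = -1.9685…
E_cross < 0 ⇒ the goods are complements.

-1.97; complements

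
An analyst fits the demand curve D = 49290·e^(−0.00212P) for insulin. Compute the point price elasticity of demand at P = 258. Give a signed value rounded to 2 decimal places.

-0.55

dD/dP = −0.00212·D = -60.4718. At P = 258, D = 28524.4.
Ed = (dD/dP)·(P/D) = (-60.4718) × (258/28524.4) = -0.5469…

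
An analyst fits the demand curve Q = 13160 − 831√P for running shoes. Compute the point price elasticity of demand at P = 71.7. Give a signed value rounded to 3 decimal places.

dQ/dP = −831/(2√P) = -49.0695. At P = 71.7, Q = 6123.44.
Ed = (dQ/dP)·(P/Q) = (-49.0695) × (71.7/6123.44) = -0.57455…

-0.575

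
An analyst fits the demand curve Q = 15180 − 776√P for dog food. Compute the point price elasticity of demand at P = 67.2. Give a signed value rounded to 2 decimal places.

-0.36

dQ/dP = −776/(2√P) = -47.3312. At P = 67.2, Q = 8818.69.
Ed = (dQ/dP)·(P/Q) = (-47.3312) × (67.2/8818.69) = -0.3606…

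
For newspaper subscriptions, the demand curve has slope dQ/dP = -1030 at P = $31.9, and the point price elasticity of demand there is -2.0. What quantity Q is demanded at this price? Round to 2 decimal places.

Ed = (dQ/dP)·(P/Q) ⇒ Q = (dQ/dP)·P/Ed = (-1030)·31.9/(-2.0) = 16428.5

16428.50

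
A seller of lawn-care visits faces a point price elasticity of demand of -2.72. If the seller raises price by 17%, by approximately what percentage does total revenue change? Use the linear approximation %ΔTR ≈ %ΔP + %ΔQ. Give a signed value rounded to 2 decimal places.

-29.24%

%ΔQ ≈ Ed × %ΔP = (-2.72) × (+17%) = -46.2400%
%ΔTR ≈ %ΔP + %ΔQ = (+17%) + (-46.2400%) = -29.2400%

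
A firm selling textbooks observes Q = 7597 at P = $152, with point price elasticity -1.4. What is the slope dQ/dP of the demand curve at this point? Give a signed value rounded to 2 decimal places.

Ed = (dQ/dP)·(P/Q) ⇒ dQ/dP = Ed·Q/P = (-1.4)·7597/152 = -69.9723…

-69.97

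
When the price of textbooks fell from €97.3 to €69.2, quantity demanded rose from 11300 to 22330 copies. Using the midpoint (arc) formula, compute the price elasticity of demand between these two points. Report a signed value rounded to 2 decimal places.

%ΔQ = (22330 − 11300) / [(11300 + 22330)/2] = 11030/16815 = 0.655961…
%ΔP = (69.2 − 97.3) / [(97.3 + 69.2)/2] = -28.1/83.25 = -0.337537…
Arc Ed = %ΔQ / %ΔP = (11030/16815) / (-28.1/83.25) = -1.9433…

-1.94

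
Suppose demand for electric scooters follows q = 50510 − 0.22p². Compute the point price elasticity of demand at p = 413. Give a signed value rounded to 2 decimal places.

dq/dp = −2·0.22·p = -181.72. At p = 413, q = 12984.82.
Ed = (dq/dp)·(p/q) = (-181.72) × (413/12984.82) = -5.7798…

-5.78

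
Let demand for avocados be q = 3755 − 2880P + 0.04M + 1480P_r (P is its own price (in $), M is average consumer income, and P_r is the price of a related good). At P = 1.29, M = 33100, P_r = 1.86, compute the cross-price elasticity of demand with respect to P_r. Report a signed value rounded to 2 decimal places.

At the given values, q = 3755 − 2880(1.29) + 0.04(33100) + 1480(1.86) = 4116.6.
∂q/∂P_r = 1480.
E = (1480) × (1.86/4116.6) = 0.6687…

0.67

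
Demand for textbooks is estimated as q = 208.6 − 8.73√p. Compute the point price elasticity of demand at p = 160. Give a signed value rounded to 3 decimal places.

dq/dp = −8.73/(2√p) = -0.345084. At p = 160, q = 98.1733.
Ed = (dq/dp)·(p/q) = (-0.345084) × (160/98.1733) = -0.56240…

-0.562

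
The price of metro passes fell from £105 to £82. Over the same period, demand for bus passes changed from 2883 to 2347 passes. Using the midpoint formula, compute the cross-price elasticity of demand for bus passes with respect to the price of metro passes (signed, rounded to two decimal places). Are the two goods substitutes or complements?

0.83; substitutes

%ΔQ_{bus passes} = (2347 − 2883)/avg = -536/2615 = -0.204971…
%ΔP_{metro passes} = (82 − 105)/avg = -23/93.5 = -0.245989…
E_cross = (-536/2615) / (-23/93.5) = 0.8332…
E_cross > 0 ⇒ the goods are substitutes.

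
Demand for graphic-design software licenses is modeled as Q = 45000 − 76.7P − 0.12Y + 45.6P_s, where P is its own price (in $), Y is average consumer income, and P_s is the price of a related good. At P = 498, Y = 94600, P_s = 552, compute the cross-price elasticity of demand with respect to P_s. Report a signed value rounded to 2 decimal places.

At the given values, Q = 45000 − 76.7(498) − 0.12(94600) + 45.6(552) = 20622.6.
∂Q/∂P_s = 45.6.
E = (45.6) × (552/20622.6) = 1.2205…

1.22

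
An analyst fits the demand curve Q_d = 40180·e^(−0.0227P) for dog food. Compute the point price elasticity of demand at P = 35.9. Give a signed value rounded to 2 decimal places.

dQ_d/dP = −0.0227·Q_d = -403.753. At P = 35.9, Q_d = 17786.5.
Ed = (dQ_d/dP)·(P/Q_d) = (-403.753) × (35.9/17786.5) = -0.8149…

-0.81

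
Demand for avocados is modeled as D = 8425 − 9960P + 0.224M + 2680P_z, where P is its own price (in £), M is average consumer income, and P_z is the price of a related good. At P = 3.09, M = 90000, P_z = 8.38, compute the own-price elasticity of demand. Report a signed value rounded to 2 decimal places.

-1.52

At the given values, D = 8425 − 9960(3.09) + 0.224(90000) + 2680(8.38) = 20267.
∂D/∂P = −9960.
E = (-9960) × (3.09/20267) = -1.5185…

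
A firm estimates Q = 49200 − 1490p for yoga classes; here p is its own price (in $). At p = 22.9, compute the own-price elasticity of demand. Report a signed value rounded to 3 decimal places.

-2.263

At the given values, Q = 49200 − 1490(22.9) = 15079.
∂Q/∂p = −1490.
E = (-1490) × (22.9/15079) = -2.26281…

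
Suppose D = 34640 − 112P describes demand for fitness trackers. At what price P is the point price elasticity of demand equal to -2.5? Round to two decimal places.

220.92

Ed = −112P/(34640 − 112P). Set this equal to -2.5:
112P = 2.5·(34640 − 112P) ⇒ 112P(1 + 2.5) = 2.5·34640
P = 2.5·34640 / (112·3.5) = 220.9183…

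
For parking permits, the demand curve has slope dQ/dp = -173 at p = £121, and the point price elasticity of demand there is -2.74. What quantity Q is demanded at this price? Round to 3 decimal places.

Ed = (dQ/dp)·(p/Q) ⇒ Q = (dQ/dp)·p/Ed = (-173)·121/(-2.74) = 7639.78102…

7639.781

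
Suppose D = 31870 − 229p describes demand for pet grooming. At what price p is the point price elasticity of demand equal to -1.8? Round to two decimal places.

89.47

Ed = −229p/(31870 − 229p). Set this equal to -1.8:
229p = 1.8·(31870 − 229p) ⇒ 229p(1 + 1.8) = 1.8·31870
p = 1.8·31870 / (229·2.8) = 89.4666…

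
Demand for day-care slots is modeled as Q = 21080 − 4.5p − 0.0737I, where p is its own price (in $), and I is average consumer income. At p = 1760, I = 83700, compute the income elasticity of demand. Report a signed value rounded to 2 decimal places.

At the given values, Q = 21080 − 4.5(1760) − 0.0737(83700) = 6991.31.
∂Q/∂I = -0.0737.
E = (-0.0737) × (83700/6991.31) = -0.8823…

-0.88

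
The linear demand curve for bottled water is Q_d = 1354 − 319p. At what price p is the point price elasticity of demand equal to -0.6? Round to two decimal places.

Ed = −319p/(1354 − 319p). Set this equal to -0.6:
319p = 0.6·(1354 − 319p) ⇒ 319p(1 + 0.6) = 0.6·1354
p = 0.6·1354 / (319·1.6) = 1.5916…

1.59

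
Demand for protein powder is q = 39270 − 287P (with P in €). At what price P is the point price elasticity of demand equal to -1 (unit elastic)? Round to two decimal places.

68.41

Ed = −287P/(39270 − 287P). Set this equal to -1:
287P = 1·(39270 − 287P) ⇒ 287P(1 + 1) = 1·39270
P = 1·39270 / (287·2) = 68.4146…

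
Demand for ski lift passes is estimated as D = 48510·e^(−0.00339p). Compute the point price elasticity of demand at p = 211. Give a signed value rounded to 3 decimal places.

-0.715

dD/dp = −0.00339·D = -80.4238. At p = 211, D = 23723.8.
Ed = (dD/dp)·(p/D) = (-80.4238) × (211/23723.8) = -0.71529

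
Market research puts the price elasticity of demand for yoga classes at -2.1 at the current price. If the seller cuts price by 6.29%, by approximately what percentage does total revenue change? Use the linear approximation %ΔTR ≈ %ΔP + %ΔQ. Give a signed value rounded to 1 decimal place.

%ΔQ ≈ Ed × %ΔP = (-2.1) × (-6.29%) = +13.2090%
%ΔTR ≈ %ΔP + %ΔQ = (-6.29%) + (+13.2090%) = +6.9190%

+6.9%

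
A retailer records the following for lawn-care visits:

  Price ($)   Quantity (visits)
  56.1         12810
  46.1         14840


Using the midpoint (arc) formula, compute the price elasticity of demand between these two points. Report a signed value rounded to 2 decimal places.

%ΔQ = (14840 − 12810) / [(12810 + 14840)/2] = 2030/13825 = 0.146835…
%ΔP = (46.1 − 56.1) / [(56.1 + 46.1)/2] = -10/51.1 = -0.195694…
Arc Ed = %ΔQ / %ΔP = (2030/13825) / (-10/51.1) = -0.7503…

-0.75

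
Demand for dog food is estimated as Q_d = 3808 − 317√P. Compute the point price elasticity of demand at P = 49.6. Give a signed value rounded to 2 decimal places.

dQ_d/dP = −317/(2√P) = -22.5055. At P = 49.6, Q_d = 1575.46.
Ed = (dQ_d/dP)·(P/Q_d) = (-22.5055) × (49.6/1575.46) = -0.7085…

-0.71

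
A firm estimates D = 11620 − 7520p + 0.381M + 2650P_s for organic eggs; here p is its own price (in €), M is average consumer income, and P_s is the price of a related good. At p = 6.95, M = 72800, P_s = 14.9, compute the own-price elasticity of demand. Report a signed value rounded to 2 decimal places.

At the given values, D = 11620 − 7520(6.95) + 0.381(72800) + 2650(14.9) = 26577.8.
∂D/∂p = −7520.
E = (-7520) × (6.95/26577.8) = -1.9664…

-1.97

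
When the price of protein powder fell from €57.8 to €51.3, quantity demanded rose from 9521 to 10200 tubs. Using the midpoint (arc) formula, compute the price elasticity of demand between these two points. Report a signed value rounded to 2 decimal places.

%ΔQ = (10200 − 9521) / [(9521 + 10200)/2] = 679/9860.5 = 0.068860…
%ΔP = (51.3 − 57.8) / [(57.8 + 51.3)/2] = -6.5/54.55 = -0.119156…
Arc Ed = %ΔQ / %ΔP = (679/9860.5) / (-6.5/54.55) = -0.5778…

-0.58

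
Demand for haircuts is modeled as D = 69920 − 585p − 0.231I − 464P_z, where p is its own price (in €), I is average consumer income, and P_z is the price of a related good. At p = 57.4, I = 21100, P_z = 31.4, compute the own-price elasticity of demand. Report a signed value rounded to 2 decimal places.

-1.99

At the given values, D = 69920 − 585(57.4) − 0.231(21100) − 464(31.4) = 16897.3.
∂D/∂p = −585.
E = (-585) × (57.4/16897.3) = -1.9872…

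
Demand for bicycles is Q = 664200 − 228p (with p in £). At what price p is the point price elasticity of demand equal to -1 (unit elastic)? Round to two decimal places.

Ed = −228p/(664200 − 228p). Set this equal to -1:
228p = 1·(664200 − 228p) ⇒ 228p(1 + 1) = 1·664200
p = 1·664200 / (228·2) = 1456.5789…

1456.58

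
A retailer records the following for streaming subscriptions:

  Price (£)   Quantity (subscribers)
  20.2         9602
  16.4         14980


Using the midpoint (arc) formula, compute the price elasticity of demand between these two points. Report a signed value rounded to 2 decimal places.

-2.11

%ΔQ = (14980 − 9602) / [(9602 + 14980)/2] = 5378/12291 = 0.437555…
%ΔP = (16.4 − 20.2) / [(20.2 + 16.4)/2] = -3.8/18.3 = -0.207650…
Arc Ed = %ΔQ / %ΔP = (5378/12291) / (-3.8/18.3) = -2.1071…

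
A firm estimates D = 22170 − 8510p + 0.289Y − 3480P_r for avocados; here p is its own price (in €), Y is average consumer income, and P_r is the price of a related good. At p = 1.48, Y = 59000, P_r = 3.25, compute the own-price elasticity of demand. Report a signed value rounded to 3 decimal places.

At the given values, D = 22170 − 8510(1.48) + 0.289(59000) − 3480(3.25) = 15316.2.
∂D/∂p = −8510.
E = (-8510) × (1.48/15316.2) = -0.82231…

-0.822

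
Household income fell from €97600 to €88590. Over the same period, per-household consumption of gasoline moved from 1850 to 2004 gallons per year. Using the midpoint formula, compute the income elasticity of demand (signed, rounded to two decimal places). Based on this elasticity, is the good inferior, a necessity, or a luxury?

%ΔQ = (2004 − 1850)/[( 1850 + 2004)/2] = 154/1927 = 0.079916…
%ΔIncome = (88590 − 97600)/[( 97600 + 88590)/2] = -9010/93095 = -0.096782…
E_income = (154/1927) / (-9010/93095) = -0.8257…
E_income < 0 ⇒ inferior good.

-0.83; inferior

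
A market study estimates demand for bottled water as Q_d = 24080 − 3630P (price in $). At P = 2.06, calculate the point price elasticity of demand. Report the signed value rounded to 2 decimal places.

-0.45

dQ_d/dP = −3630. At P = 2.06, Q_d = 24080 − 3630(2.06) = 16602.2.
Ed = (dQ_d/dP)·(P/Q_d) = −3630 × (2.06/16602.2) = -0.4504…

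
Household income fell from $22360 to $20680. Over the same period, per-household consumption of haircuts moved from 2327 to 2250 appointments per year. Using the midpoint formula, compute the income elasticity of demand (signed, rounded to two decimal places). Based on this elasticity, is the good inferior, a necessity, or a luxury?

%ΔQ = (2250 − 2327)/[( 2327 + 2250)/2] = -77/2288.5 = -0.033646…
%ΔIncome = (20680 − 22360)/[( 22360 + 20680)/2] = -1680/21520 = -0.078066…
E_income = (-77/2288.5) / (-1680/21520) = 0.4309…
0 < E_income < 1 ⇒ normal good, necessity.

0.43; necessity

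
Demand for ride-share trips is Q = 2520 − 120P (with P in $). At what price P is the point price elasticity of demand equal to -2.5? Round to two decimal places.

Ed = −120P/(2520 − 120P). Set this equal to -2.5:
120P = 2.5·(2520 − 120P) ⇒ 120P(1 + 2.5) = 2.5·2520
P = 2.5·2520 / (120·3.5) = 15

15.00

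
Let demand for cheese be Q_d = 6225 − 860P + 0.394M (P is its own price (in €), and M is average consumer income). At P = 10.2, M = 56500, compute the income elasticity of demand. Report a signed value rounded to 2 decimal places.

1.13

At the given values, Q_d = 6225 − 860(10.2) + 0.394(56500) = 19714.
∂Q_d/∂M = 0.394.
E = (0.394) × (56500/19714) = 1.1291…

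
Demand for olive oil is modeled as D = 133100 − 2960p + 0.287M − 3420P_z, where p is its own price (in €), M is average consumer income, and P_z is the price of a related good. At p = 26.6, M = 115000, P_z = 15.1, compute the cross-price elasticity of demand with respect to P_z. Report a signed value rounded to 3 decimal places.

At the given values, D = 133100 − 2960(26.6) + 0.287(115000) − 3420(15.1) = 35727.
∂D/∂P_z = -3420.
E = (-3420) × (15.1/35727) = -1.44546…

-1.445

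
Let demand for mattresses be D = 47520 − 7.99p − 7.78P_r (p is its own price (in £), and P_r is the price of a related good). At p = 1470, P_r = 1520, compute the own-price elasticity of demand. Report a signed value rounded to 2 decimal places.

-0.49

At the given values, D = 47520 − 7.99(1470) − 7.78(1520) = 23949.1.
∂D/∂p = −7.99.
E = (-7.99) × (1470/23949.1) = -0.4904…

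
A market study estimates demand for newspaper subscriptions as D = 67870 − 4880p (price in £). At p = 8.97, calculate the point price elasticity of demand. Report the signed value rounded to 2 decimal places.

-1.82

dD/dp = −4880. At p = 8.97, D = 67870 − 4880(8.97) = 24096.4.
Ed = (dD/dp)·(p/D) = −4880 × (8.97/24096.4) = -1.8166…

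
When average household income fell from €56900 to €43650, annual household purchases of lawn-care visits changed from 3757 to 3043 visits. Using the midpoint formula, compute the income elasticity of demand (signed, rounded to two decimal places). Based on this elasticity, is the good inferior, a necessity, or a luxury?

0.80; necessity

%ΔQ = (3043 − 3757)/[( 3757 + 3043)/2] = -714/3400 = -0.21
%ΔIncome = (43650 − 56900)/[( 56900 + 43650)/2] = -13250/50275 = -0.263550…
E_income = (-714/3400) / (-13250/50275) = 0.7968…
0 < E_income < 1 ⇒ normal good, necessity.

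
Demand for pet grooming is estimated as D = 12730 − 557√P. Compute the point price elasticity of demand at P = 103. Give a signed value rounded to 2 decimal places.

-0.40

dD/dP = −557/(2√P) = -27.4414. At P = 103, D = 7077.07.
Ed = (dD/dP)·(P/D) = (-27.4414) × (103/7077.07) = -0.3993…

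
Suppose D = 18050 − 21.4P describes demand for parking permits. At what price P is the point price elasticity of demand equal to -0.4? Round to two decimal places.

240.99

Ed = −21.4P/(18050 − 21.4P). Set this equal to -0.4:
21.4P = 0.4·(18050 − 21.4P) ⇒ 21.4P(1 + 0.4) = 0.4·18050
P = 0.4·18050 / (21.4·1.4) = 240.9879…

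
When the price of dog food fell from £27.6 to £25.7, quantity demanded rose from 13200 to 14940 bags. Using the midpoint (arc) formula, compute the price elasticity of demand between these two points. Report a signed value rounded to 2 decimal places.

%ΔQ = (14940 − 13200) / [(13200 + 14940)/2] = 1740/14070 = 0.123667…
%ΔP = (25.7 − 27.6) / [(27.6 + 25.7)/2] = -1.9/26.65 = -0.071294…
Arc Ed = %ΔQ / %ΔP = (1740/14070) / (-1.9/26.65) = -1.7345…

-1.73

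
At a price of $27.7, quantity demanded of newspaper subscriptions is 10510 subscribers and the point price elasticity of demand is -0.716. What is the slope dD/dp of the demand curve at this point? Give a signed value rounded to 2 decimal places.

-271.67

Ed = (dD/dp)·(p/D) ⇒ dD/dp = Ed·D/p = (-0.716)·10510/27.7 = -271.6664…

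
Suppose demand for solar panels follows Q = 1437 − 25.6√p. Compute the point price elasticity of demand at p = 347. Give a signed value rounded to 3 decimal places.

-0.248

dQ/dp = −25.6/(2√p) = -0.68714. At p = 347, Q = 960.125.
Ed = (dQ/dp)·(p/Q) = (-0.68714) × (347/960.125) = -0.24834…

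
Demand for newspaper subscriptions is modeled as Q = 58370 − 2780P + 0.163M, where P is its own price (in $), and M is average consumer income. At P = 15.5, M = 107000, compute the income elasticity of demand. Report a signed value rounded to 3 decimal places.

0.533

At the given values, Q = 58370 − 2780(15.5) + 0.163(107000) = 32721.
∂Q/∂M = 0.163.
E = (0.163) × (107000/32721) = 0.53302…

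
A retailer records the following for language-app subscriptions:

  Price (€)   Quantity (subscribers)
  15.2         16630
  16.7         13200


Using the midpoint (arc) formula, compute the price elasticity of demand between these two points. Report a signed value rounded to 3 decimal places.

-2.445

%ΔQ = (13200 − 16630) / [(16630 + 13200)/2] = -3430/14915 = -0.229969…
%ΔP = (16.7 − 15.2) / [(15.2 + 16.7)/2] = 1.5/15.95 = 0.094043…
Arc Ed = %ΔQ / %ΔP = (-3430/14915) / (1.5/15.95) = -2.44534…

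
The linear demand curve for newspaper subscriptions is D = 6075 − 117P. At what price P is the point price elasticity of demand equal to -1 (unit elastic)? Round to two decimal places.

25.96

Ed = −117P/(6075 − 117P). Set this equal to -1:
117P = 1·(6075 − 117P) ⇒ 117P(1 + 1) = 1·6075
P = 1·6075 / (117·2) = 25.9615…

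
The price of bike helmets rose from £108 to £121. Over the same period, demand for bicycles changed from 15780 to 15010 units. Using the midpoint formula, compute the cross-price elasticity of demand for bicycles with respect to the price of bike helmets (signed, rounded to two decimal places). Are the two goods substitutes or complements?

%ΔQ_{bicycles} = (15010 − 15780)/avg = -770/15395 = -0.050016…
%ΔP_{bike helmets} = (121 − 108)/avg = 13/114.5 = 0.113537…
E_cross = (-770/15395) / (13/114.5) = -0.4405…
E_cross < 0 ⇒ the goods are complements.

-0.44; complements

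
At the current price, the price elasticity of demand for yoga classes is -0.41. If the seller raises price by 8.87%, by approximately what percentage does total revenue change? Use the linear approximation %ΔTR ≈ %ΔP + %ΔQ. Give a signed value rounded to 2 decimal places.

+5.23%

%ΔQ ≈ Ed × %ΔP = (-0.41) × (+8.87%) = -3.6367%
%ΔTR ≈ %ΔP + %ΔQ = (+8.87%) + (-3.6367%) = +5.2333%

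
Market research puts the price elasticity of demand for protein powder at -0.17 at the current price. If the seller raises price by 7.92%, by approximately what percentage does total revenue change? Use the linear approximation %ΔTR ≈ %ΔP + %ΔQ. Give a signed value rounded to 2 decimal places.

%ΔQ ≈ Ed × %ΔP = (-0.17) × (+7.92%) = -1.3464%
%ΔTR ≈ %ΔP + %ΔQ = (+7.92%) + (-1.3464%) = +6.5736%

+6.57%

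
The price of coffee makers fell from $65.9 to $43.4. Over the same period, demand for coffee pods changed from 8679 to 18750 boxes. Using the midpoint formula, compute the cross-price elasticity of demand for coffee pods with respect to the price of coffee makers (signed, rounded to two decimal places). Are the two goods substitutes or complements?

%ΔQ_{coffee pods} = (18750 − 8679)/avg = 10071/13714.5 = 0.734332…
%ΔP_{coffee makers} = (43.4 − 65.9)/avg = -22.5/54.65 = -0.411710…
E_cross = (10071/13714.5) / (-22.5/54.65) = -1.7836…
E_cross < 0 ⇒ the goods are complements.

-1.78; complements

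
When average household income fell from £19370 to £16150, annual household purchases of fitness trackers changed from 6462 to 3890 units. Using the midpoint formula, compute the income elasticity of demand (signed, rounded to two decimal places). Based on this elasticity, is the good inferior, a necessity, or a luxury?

2.74; luxury

%ΔQ = (3890 − 6462)/[( 6462 + 3890)/2] = -2572/5176 = -0.496908…
%ΔIncome = (16150 − 19370)/[( 19370 + 16150)/2] = -3220/17760 = -0.181306…
E_income = (-2572/5176) / (-3220/17760) = 2.7407…
E_income > 1 ⇒ normal good, luxury.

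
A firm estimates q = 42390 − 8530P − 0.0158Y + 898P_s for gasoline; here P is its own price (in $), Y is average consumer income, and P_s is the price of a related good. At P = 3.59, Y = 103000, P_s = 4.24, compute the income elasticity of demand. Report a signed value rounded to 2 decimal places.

At the given values, q = 42390 − 8530(3.59) − 0.0158(103000) + 898(4.24) = 13947.42.
∂q/∂Y = -0.0158.
E = (-0.0158) × (103000/13947.42) = -0.1166…

-0.12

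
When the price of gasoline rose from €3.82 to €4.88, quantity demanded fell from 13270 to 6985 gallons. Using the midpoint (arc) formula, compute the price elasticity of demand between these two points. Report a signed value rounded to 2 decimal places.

%ΔQ = (6985 − 13270) / [(13270 + 6985)/2] = -6285/10127.5 = -0.620587…
%ΔP = (4.88 − 3.82) / [(3.82 + 4.88)/2] = 1.06/4.35 = 0.243678…
Arc Ed = %ΔQ / %ΔP = (-6285/10127.5) / (1.06/4.35) = -2.5467…

-2.55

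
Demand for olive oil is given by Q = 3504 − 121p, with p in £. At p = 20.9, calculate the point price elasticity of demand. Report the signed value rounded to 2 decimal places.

-2.59

dQ/dp = −121. At p = 20.9, Q = 3504 − 121(20.9) = 975.1.
Ed = (dQ/dp)·(p/Q) = −121 × (20.9/975.1) = -2.5934…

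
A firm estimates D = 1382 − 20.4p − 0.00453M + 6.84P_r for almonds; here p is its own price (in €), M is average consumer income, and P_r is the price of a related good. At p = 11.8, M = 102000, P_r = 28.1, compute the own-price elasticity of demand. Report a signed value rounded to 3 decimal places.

-0.276

At the given values, D = 1382 − 20.4(11.8) − 0.00453(102000) + 6.84(28.1) = 871.424.
∂D/∂p = −20.4.
E = (-20.4) × (11.8/871.424) = -0.27623…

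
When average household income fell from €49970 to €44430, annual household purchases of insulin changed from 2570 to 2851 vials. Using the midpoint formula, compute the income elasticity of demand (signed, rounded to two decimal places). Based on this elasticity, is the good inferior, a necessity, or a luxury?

-0.88; inferior

%ΔQ = (2851 − 2570)/[( 2570 + 2851)/2] = 281/2710.5 = 0.103670…
%ΔIncome = (44430 − 49970)/[( 49970 + 44430)/2] = -5540/47200 = -0.117372…
E_income = (281/2710.5) / (-5540/47200) = -0.8832…
E_income < 0 ⇒ inferior good.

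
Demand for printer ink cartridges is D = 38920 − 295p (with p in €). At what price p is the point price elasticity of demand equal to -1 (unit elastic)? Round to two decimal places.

65.97

Ed = −295p/(38920 − 295p). Set this equal to -1:
295p = 1·(38920 − 295p) ⇒ 295p(1 + 1) = 1·38920
p = 1·38920 / (295·2) = 65.9661…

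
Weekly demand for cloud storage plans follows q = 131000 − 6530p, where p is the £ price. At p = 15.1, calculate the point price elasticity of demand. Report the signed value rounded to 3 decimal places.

dq/dp = −6530. At p = 15.1, q = 131000 − 6530(15.1) = 32397.
Ed = (dq/dp)·(p/q) = −6530 × (15.1/32397) = -3.04358…

-3.044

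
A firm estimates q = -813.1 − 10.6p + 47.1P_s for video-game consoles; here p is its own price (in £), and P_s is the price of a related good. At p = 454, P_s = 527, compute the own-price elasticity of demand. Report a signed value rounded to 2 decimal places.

-0.25

At the given values, q = -813.1 − 10.6(454) + 47.1(527) = 19196.2.
∂q/∂p = −10.6.
E = (-10.6) × (454/19196.2) = -0.2506…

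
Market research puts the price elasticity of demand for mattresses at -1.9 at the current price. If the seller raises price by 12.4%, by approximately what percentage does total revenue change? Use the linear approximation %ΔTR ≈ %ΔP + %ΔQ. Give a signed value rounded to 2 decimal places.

-11.16%

%ΔQ ≈ Ed × %ΔP = (-1.9) × (+12.4%) = -23.5600%
%ΔTR ≈ %ΔP + %ΔQ = (+12.4%) + (-23.5600%) = -11.1600%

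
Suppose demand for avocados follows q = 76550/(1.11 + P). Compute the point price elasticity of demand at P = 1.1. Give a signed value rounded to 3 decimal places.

dq/dP = −76550/(1.11 + P)² = -15673.3. At P = 1.1, q = 34638.
Ed = (dq/dP)·(P/q) = (-15673.3) × (1.1/34638) = -0.49773…

-0.498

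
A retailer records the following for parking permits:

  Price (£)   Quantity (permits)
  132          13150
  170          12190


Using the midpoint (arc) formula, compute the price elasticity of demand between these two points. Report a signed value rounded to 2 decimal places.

-0.30

%ΔQ = (12190 − 13150) / [(13150 + 12190)/2] = -960/12670 = -0.075769…
%ΔP = (170 − 132) / [(132 + 170)/2] = 38/151 = 0.251655…
Arc Ed = %ΔQ / %ΔP = (-960/12670) / (38/151) = -0.3010…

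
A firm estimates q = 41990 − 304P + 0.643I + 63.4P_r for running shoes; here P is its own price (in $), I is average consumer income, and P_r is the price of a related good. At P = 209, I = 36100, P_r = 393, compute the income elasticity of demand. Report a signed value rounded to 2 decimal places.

0.87

At the given values, q = 41990 − 304(209) + 0.643(36100) + 63.4(393) = 26582.5.
∂q/∂I = 0.643.
E = (0.643) × (36100/26582.5) = 0.8732…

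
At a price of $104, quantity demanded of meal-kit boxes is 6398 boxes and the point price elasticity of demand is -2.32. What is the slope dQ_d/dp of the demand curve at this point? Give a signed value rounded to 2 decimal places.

Ed = (dQ_d/dp)·(p/Q_d) ⇒ dQ_d/dp = Ed·Q_d/p = (-2.32)·6398/104 = -142.7246…

-142.72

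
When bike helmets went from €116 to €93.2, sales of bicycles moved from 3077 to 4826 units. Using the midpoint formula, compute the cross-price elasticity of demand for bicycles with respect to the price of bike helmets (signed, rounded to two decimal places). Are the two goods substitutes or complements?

-2.03; complements

%ΔQ_{bicycles} = (4826 − 3077)/avg = 1749/3951.5 = 0.442616…
%ΔP_{bike helmets} = (93.2 − 116)/avg = -22.8/104.6 = -0.217973…
E_cross = (1749/3951.5) / (-22.8/104.6) = -2.0306…
E_cross < 0 ⇒ the goods are complements.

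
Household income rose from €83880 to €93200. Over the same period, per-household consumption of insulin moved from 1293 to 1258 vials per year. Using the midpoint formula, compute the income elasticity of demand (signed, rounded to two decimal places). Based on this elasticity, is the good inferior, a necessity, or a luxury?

-0.26; inferior

%ΔQ = (1258 − 1293)/[( 1293 + 1258)/2] = -35/1275.5 = -0.027440…
%ΔIncome = (93200 − 83880)/[( 83880 + 93200)/2] = 9320/88540 = 0.105263…
E_income = (-35/1275.5) / (9320/88540) = -0.2606…
E_income < 0 ⇒ inferior good.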